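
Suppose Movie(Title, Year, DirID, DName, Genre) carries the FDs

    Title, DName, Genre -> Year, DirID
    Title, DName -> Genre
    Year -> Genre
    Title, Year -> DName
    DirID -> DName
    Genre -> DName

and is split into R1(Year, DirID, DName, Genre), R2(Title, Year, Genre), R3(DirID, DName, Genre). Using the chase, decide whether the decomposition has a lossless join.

Chase test. Columns are Title, Year, DirID, DName, Genre; row i has aⱼ where attribute j ∈ Ri, else bᵢⱼ.
Initial tableau (one row per fragment):
  row 1: b11 a2 a3 a4 a5
  row 2: a1 a2 b23 b24 a5
  row 3: b31 b32 a3 a4 a5
Rows 1 and 2 agree on Genre; apply Genre→DName and equate their DName entries.
No row becomes fully distinguished — the join is lossy.

No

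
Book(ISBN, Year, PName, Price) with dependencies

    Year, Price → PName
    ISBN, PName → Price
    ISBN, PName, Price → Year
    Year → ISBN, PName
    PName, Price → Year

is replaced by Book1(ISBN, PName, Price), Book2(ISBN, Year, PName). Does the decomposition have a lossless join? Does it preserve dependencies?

Lossless test: (ISBN, PName)⁺ = {ISBN, Year, PName, Price}, which contains all of one fragment — lossless.
Dependency preservation: Year, Price → PName; ISBN, PName, Price → Year; PName, Price → Year are not contained in any single fragment, but the restricted closure of each left-hand side across the fragments still reaches the right-hand side; the remaining FDs each lie inside some fragment. All dependencies are preserved.

lossless and dependency-preserving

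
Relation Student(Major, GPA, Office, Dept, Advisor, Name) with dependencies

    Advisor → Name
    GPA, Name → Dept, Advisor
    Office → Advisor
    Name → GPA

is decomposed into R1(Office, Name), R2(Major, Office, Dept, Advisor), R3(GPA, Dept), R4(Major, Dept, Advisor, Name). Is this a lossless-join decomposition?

Chase test. Columns are Major, GPA, Office, Dept, Advisor, Name; row i has aⱼ where attribute j ∈ Ri, else bᵢⱼ.
Initial tableau (one row per fragment):
  row 1: b11 b12 a3 b14 b15 a6
  row 2: a1 b22 a3 a4 a5 b26
  row 3: b31 a2 b33 a4 b35 b36
  row 4: a1 b42 b43 a4 a5 a6
Rows 2 and 4 agree on Advisor; apply Advisor→Name and equate their Name entries.
Rows 1 and 2 agree on Office; apply Office→Advisor and equate their Advisor entries.
Rows 1 and 2 agree on Name; apply Name→GPA and equate their GPA entries.
Rows 1 and 4 agree on Name; apply Name→GPA and equate their GPA entries.
Rows 1 and 2 agree on GPA, Name; apply GPA, Name→Dept, Advisor and equate their Dept, Advisor entries.
No row becomes fully distinguished — the join is lossy.

No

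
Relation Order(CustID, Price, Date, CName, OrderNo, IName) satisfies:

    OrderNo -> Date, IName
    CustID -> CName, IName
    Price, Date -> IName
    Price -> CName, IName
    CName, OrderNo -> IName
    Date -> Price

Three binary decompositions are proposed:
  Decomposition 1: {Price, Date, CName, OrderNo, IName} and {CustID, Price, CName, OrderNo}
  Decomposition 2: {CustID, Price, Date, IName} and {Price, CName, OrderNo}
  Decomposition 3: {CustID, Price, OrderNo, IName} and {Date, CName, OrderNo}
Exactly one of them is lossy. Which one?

Decomposition 2

Decomposition 1: common = {Price, CName, OrderNo}, closure = {Price, Date, CName, OrderNo, IName} → lossless.
Decomposition 2: common = {Price}, closure = {Price, CName, IName} → lossy.
Decomposition 3: common = {OrderNo}, closure = {Price, Date, CName, OrderNo, IName} → lossless.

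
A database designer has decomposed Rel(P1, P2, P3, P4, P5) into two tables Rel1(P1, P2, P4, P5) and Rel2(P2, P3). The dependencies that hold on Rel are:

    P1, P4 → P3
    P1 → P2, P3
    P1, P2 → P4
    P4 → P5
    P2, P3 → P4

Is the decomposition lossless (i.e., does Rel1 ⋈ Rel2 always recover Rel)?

Common attributes: Rel1 ∩ Rel2 = {P2}.
No dependency enlarges {P2}, so (P2)⁺ = {P2}.
The closure contains neither all of Rel1 = {P1, P2, P4, P5} nor all of Rel2 = {P2, P3}, so the common attributes are not a superkey of either fragment. The join is lossy.

No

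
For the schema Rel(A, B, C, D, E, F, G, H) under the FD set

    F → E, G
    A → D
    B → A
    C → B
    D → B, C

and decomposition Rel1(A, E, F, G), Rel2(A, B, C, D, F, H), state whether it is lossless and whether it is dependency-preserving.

lossless and dependency-preserving

Lossless test: (A, F)⁺ = {A, B, C, D, E, F, G}, which contains all of one fragment — lossless.
Dependency preservation: every FD's attributes lie within a single fragment, so each can be enforced locally — preserved.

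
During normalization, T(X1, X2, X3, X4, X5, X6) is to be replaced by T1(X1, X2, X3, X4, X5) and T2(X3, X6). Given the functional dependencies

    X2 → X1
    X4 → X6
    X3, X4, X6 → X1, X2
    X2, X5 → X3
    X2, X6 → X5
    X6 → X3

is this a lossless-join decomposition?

No

Common attributes: T1 ∩ T2 = {X3}.
No dependency enlarges {X3}, so (X3)⁺ = {X3}.
The closure contains neither all of T1 = {X1, X2, X3, X4, X5} nor all of T2 = {X3, X6}, so the common attributes are not a superkey of either fragment. The join is lossy.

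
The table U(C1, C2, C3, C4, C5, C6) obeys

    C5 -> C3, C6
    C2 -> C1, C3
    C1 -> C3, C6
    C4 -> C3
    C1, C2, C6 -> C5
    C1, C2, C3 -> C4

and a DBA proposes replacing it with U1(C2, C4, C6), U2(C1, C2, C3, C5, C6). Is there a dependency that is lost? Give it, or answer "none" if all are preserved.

Check C4 → C3: no single fragment contains all of {C3, C4}, and the restricted closure of {C4} across the fragments never reaches {C3}.
C5 → C3, C6 is preserved.
C2 → C1, C3 is preserved.
C1 → C3, C6 is preserved.
C1, C2, C6 → C5 is preserved.
C1, C2, C3 → C4 is preserved.

C4 -> C3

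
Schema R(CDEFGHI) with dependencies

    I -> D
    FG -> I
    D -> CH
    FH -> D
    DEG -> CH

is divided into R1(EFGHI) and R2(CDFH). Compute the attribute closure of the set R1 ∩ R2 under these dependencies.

CDFH

R1 ∩ R2 = {FH}.
FH → D applies, adding D
D → CH applies, adding C
Closure: {CDFH}.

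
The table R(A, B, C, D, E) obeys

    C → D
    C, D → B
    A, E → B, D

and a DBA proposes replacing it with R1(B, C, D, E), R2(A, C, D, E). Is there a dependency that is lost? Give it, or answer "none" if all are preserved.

Check A, E → B, D: no single fragment contains all of {A, B, D, E}, and the restricted closure of {A, E} across the fragments never reaches {B, D}.
C → D is preserved.
C, D → B is preserved.

A, E → B, D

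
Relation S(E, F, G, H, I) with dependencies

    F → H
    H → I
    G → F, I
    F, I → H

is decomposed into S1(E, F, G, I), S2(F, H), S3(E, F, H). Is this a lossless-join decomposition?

Chase test. Columns are E, F, G, H, I; row i has aⱼ where attribute j ∈ Si, else bᵢⱼ.
Initial tableau (one row per fragment):
  row 1: a1 a2 a3 b14 a5
  row 2: b21 a2 b23 a4 b25
  row 3: a1 a2 b33 a4 b35
Rows 1 and 2 agree on F; apply F→H and equate their H entries.
Rows 1 and 2 agree on H; apply H→I and equate their I entries.
Rows 1 and 3 agree on H; apply H→I and equate their I entries.
Row 1 is now all distinguished symbols — the join is lossless.

Yes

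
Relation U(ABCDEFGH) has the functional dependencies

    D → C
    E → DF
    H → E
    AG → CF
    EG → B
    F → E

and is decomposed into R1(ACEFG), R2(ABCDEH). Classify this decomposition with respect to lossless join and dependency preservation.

Lossless test: (ACE)⁺ = {ACDEF}, which is a superkey of neither fragment — lossy.
Dependency preservation: the restricted closure of {EG} across the fragments never reaches {B}, so EG → B cannot be enforced without a join — not preserved.

lossy and not dependency-preserving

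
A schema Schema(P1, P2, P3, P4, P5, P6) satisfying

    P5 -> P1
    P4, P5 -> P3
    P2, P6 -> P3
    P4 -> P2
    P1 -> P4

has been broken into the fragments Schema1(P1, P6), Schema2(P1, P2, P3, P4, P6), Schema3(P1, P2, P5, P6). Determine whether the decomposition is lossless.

Yes

Chase test. Columns are P1, P2, P3, P4, P5, P6; row i has aⱼ where attribute j ∈ Schemai, else bᵢⱼ.
Initial tableau (one row per fragment):
  row 1: a1 b12 b13 b14 b15 a6
  row 2: a1 a2 a3 a4 b25 a6
  row 3: a1 a2 b33 b34 a5 a6
Rows 2 and 3 agree on P2, P6; apply P2, P6→P3 and equate their P3 entries.
Rows 1 and 2 agree on P1; apply P1→P4 and equate their P4 entries.
Rows 1 and 3 agree on P1; apply P1→P4 and equate their P4 entries.
Rows 1 and 2 agree on P4; apply P4→P2 and equate their P2 entries.
Rows 1 and 2 agree on P2, P6; apply P2, P6→P3 and equate their P3 entries.
Row 3 is now all distinguished symbols — the join is lossless.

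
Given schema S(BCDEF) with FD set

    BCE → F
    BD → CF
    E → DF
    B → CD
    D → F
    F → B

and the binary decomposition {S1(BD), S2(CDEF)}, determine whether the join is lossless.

Common attributes: S1 ∩ S2 = {D}.
Closure of {D}: D → F applies, adding F; F → B applies, adding B; BD → CF applies, adding C. So (D)⁺ = {BCDF}.
This closure contains every attribute of S1, so S1 ∩ S2 → S1. The join is lossless.

Yes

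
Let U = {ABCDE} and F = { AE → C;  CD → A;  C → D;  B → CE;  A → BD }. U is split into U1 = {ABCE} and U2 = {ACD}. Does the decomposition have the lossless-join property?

Common attributes: U1 ∩ U2 = {AC}.
Closure of {AC}: C → D applies, adding D; A → BD applies, adding B; B → CE applies, adding E. So (AC)⁺ = {ABCDE}.
This closure contains every attribute of U1, so U1 ∩ U2 → U1. The join is lossless.

Yes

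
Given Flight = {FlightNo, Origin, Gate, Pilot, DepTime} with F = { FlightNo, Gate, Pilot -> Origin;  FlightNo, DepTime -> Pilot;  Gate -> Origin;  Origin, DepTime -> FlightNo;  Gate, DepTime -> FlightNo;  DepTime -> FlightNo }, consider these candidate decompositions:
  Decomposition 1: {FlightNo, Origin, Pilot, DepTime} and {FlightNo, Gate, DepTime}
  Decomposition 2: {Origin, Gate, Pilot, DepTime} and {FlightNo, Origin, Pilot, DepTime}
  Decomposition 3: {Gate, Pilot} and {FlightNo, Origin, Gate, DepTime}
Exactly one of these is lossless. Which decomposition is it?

Decomposition 1: common = {FlightNo, DepTime}, closure = {FlightNo, Pilot, DepTime} → lossy.
Decomposition 2: common = {Origin, Pilot, DepTime}, closure = {FlightNo, Origin, Pilot, DepTime} → lossless.
Decomposition 3: common = {Gate}, closure = {Origin, Gate} → lossy.

Decomposition 2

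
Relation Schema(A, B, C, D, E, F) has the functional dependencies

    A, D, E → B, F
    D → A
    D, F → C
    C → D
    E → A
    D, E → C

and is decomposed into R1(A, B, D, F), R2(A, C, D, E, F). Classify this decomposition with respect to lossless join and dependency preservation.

Lossless test: (A, D, F)⁺ = {A, C, D, F}, which is a superkey of neither fragment — lossy.
Dependency preservation: the restricted closure of {A, D, E} across the fragments never reaches {B, F}, so A, D, E → B, F cannot be enforced without a join — not preserved.

lossy and not dependency-preserving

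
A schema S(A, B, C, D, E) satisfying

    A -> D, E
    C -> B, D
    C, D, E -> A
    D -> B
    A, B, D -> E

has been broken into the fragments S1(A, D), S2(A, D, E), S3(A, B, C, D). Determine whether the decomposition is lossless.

Chase test. Columns are A, B, C, D, E; row i has aⱼ where attribute j ∈ Si, else bᵢⱼ.
Initial tableau (one row per fragment):
  row 1: a1 b12 b13 a4 b15
  row 2: a1 b22 b23 a4 a5
  row 3: a1 a2 a3 a4 b35
Rows 1 and 2 agree on A; apply A→D, E and equate their D, E entries.
Rows 1 and 3 agree on A; apply A→D, E and equate their D, E entries.
Rows 1 and 2 agree on D; apply D→B and equate their B entries.
Rows 1 and 3 agree on D; apply D→B and equate their B entries.
Row 3 is now all distinguished symbols — the join is lossless.

Yes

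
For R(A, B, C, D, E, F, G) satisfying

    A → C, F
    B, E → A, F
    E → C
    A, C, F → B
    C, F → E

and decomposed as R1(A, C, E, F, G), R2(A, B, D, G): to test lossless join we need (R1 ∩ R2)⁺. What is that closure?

R1 ∩ R2 = {A, G}.
A → C, F applies, adding C, F
A, C, F → B applies, adding B
C, F → E applies, adding E
Closure: {A, B, C, E, F, G}.

A, B, C, E, F, G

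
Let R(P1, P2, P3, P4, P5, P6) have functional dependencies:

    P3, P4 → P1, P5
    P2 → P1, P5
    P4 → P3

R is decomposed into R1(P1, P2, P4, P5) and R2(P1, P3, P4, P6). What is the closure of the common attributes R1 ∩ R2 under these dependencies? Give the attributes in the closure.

P1, P3, P4, P5

R1 ∩ R2 = {P1, P4}.
P4 → P3 applies, adding P3
P3, P4 → P1, P5 applies, adding P5
Closure: {P1, P3, P4, P5}.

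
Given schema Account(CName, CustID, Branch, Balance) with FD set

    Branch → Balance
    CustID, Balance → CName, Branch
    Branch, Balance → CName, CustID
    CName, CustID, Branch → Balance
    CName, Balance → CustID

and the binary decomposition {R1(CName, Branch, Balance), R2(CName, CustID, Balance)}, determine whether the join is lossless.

Yes

Common attributes: R1 ∩ R2 = {CName, Balance}.
Closure of {CName, Balance}: CName, Balance → CustID applies, adding CustID; CustID, Balance → CName, Branch applies, adding Branch. So (CName, Balance)⁺ = {CName, CustID, Branch, Balance}.
This closure contains every attribute of R1, so R1 ∩ R2 → R1. The join is lossless.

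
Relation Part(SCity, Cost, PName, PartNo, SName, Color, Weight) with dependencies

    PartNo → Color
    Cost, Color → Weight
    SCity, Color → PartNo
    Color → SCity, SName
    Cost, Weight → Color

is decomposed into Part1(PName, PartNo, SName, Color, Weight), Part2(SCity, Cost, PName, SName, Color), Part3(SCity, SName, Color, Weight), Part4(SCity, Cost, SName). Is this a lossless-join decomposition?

No

Chase test. Columns are SCity, Cost, PName, PartNo, SName, Color, Weight; row i has aⱼ where attribute j ∈ Parti, else bᵢⱼ.
Initial tableau (one row per fragment):
  row 1: b11 b12 a3 a4 a5 a6 a7
  row 2: a1 a2 a3 b24 a5 a6 b27
  row 3: a1 b32 b33 b34 a5 a6 a7
  row 4: a1 a2 b43 b44 a5 b46 b47
Rows 2 and 3 agree on SCity, Color; apply SCity, Color→PartNo and equate their PartNo entries.
Rows 1 and 2 agree on Color; apply Color→SCity, SName and equate their SCity, SName entries.
Rows 1 and 2 agree on SCity, Color; apply SCity, Color→PartNo and equate their PartNo entries.
No row becomes fully distinguished — the join is lossy.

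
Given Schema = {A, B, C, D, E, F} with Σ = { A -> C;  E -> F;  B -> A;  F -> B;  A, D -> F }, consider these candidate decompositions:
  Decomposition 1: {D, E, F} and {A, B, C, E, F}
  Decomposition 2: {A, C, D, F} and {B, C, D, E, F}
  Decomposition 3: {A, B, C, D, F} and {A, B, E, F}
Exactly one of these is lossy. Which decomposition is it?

Decomposition 3

Decomposition 1: common = {E, F}, closure = {A, B, C, E, F} → lossless.
Decomposition 2: common = {C, D, F}, closure = {A, B, C, D, F} → lossless.
Decomposition 3: common = {A, B, F}, closure = {A, B, C, F} → lossy.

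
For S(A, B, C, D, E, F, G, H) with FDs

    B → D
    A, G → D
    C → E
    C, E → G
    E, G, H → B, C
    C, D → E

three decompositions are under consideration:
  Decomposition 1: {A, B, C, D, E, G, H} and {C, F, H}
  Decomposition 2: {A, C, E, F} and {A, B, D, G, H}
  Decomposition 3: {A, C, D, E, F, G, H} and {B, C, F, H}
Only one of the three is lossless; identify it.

Decomposition 3

Decomposition 1: common = {C, H}, closure = {B, C, D, E, G, H} → lossy.
Decomposition 2: common = {A}, closure = {A} → lossy.
Decomposition 3: common = {C, F, H}, closure = {B, C, D, E, F, G, H} → lossless.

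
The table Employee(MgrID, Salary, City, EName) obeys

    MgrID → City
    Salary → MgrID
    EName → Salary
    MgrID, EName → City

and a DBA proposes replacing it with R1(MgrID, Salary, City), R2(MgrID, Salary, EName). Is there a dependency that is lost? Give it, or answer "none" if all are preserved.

none

MgrID → City lies within R1.
Salary → MgrID lies within R1.
EName → Salary lies within R2.
MgrID, EName → City: restricted closure across fragments reaches City.
Every dependency is enforceable on the fragments, so the decomposition is dependency-preserving.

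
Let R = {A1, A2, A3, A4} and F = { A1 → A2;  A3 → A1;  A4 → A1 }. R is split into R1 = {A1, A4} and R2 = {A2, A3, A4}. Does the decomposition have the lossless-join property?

Common attributes: R1 ∩ R2 = {A4}.
Closure of {A4}: A4 → A1 applies, adding A1; A1 → A2 applies, adding A2. So (A4)⁺ = {A1, A2, A4}.
This closure contains every attribute of R1, so R1 ∩ R2 → R1. The join is lossless.

Yes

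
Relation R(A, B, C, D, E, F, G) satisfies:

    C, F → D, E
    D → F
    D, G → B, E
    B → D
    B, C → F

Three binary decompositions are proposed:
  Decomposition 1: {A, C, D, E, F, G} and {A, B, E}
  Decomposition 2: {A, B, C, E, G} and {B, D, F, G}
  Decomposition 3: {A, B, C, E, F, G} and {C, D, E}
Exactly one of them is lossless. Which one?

Decomposition 1: common = {A, E}, closure = {A, E} → lossy.
Decomposition 2: common = {B, G}, closure = {B, D, E, F, G} → lossless.
Decomposition 3: common = {C, E}, closure = {C, E} → lossy.

Decomposition 2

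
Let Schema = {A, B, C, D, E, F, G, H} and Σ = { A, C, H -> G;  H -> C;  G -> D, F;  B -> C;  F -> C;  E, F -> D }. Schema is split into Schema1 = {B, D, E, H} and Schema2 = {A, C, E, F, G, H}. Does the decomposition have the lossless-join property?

No

Common attributes: Schema1 ∩ Schema2 = {E, H}.
Closure of {E, H}: H → C applies, adding C. So (E, H)⁺ = {C, E, H}.
The closure contains neither all of Schema1 = {B, D, E, H} nor all of Schema2 = {A, C, E, F, G, H}, so the common attributes are not a superkey of either fragment. The join is lossy.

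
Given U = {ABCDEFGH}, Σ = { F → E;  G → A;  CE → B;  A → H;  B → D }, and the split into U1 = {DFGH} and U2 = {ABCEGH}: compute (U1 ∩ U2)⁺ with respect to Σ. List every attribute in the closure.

U1 ∩ U2 = {GH}.
G → A applies, adding A
Closure: {AGH}.

AGH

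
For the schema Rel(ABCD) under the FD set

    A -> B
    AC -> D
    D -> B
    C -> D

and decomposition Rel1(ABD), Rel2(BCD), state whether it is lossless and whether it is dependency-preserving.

lossy but dependency-preserving

Lossless test: (BD)⁺ = {BD}, which is a superkey of neither fragment — lossy.
Dependency preservation: AC → D is not contained in any single fragment, but the restricted closure of its left-hand side across the fragments still reaches the right-hand side; the remaining FDs each lie inside some fragment. All dependencies are preserved.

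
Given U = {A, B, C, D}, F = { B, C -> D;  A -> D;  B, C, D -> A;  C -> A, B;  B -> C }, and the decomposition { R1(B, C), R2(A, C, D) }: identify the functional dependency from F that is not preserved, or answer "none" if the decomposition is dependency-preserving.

B, C → D: restricted closure across fragments reaches D.
A → D lies within R2.
B, C, D → A: restricted closure across fragments reaches A.
C → A, B: restricted closure across fragments reaches A, B.
B → C lies within R1.
Every dependency is enforceable on the fragments, so the decomposition is dependency-preserving.

none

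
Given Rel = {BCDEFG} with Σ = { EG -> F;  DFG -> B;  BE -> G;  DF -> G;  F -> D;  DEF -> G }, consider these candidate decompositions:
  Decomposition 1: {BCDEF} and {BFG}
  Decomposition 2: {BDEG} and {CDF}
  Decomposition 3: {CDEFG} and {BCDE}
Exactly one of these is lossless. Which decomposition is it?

Decomposition 1

Decomposition 1: common = {BF}, closure = {BDFG} → lossless.
Decomposition 2: common = {D}, closure = {D} → lossy.
Decomposition 3: common = {CDE}, closure = {CDE} → lossy.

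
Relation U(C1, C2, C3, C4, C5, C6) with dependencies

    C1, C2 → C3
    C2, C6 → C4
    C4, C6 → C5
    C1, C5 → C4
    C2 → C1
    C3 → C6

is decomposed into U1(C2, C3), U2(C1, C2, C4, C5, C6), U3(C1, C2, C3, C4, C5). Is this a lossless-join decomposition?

Yes

Chase test. Columns are C1, C2, C3, C4, C5, C6; row i has aⱼ where attribute j ∈ Ui, else bᵢⱼ.
Initial tableau (one row per fragment):
  row 1: b11 a2 a3 b14 b15 b16
  row 2: a1 a2 b23 a4 a5 a6
  row 3: a1 a2 a3 a4 a5 b36
Rows 2 and 3 agree on C1, C2; apply C1, C2→C3 and equate their C3 entries.
Rows 1 and 2 agree on C2; apply C2→C1 and equate their C1 entries.
Rows 1 and 2 agree on C3; apply C3→C6 and equate their C6 entries.
Rows 1 and 3 agree on C3; apply C3→C6 and equate their C6 entries.
Rows 1 and 2 agree on C2, C6; apply C2, C6→C4 and equate their C4 entries.
Rows 1 and 2 agree on C4, C6; apply C4, C6→C5 and equate their C5 entries.
Row 1 is now all distinguished symbols — the join is lossless.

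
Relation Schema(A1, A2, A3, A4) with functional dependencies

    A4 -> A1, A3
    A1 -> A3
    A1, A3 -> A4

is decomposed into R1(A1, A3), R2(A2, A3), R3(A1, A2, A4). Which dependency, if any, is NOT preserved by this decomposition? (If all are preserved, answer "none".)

A4 → A1, A3: restricted closure across fragments reaches A1, A3.
A1 → A3 lies within R1.
A1, A3 → A4: restricted closure across fragments reaches A4.
Every dependency is enforceable on the fragments, so the decomposition is dependency-preserving.

none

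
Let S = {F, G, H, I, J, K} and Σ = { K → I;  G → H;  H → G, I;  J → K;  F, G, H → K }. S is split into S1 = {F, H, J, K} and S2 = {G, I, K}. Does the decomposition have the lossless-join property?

Common attributes: S1 ∩ S2 = {K}.
Closure of {K}: K → I applies, adding I. So (K)⁺ = {I, K}.
The closure contains neither all of S1 = {F, H, J, K} nor all of S2 = {G, I, K}, so the common attributes are not a superkey of either fragment. The join is lossy.

No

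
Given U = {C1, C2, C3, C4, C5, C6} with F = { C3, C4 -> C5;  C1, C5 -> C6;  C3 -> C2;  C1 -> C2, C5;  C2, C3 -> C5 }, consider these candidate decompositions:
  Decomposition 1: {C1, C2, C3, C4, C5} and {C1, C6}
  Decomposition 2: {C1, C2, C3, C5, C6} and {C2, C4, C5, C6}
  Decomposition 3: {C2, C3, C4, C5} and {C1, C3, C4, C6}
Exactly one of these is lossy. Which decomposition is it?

Decomposition 1: common = {C1}, closure = {C1, C2, C5, C6} → lossless.
Decomposition 2: common = {C2, C5, C6}, closure = {C2, C5, C6} → lossy.
Decomposition 3: common = {C3, C4}, closure = {C2, C3, C4, C5} → lossless.

Decomposition 2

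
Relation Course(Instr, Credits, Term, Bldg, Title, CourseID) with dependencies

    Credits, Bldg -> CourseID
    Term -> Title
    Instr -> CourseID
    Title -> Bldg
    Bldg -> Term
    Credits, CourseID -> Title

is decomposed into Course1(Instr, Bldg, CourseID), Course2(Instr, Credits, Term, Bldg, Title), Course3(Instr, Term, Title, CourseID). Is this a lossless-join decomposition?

Chase test. Columns are Instr, Credits, Term, Bldg, Title, CourseID; row i has aⱼ where attribute j ∈ Coursei, else bᵢⱼ.
Initial tableau (one row per fragment):
  row 1: a1 b12 b13 a4 b15 a6
  row 2: a1 a2 a3 a4 a5 b26
  row 3: a1 b32 a3 b34 a5 a6
Rows 1 and 2 agree on Instr; apply Instr→CourseID and equate their CourseID entries.
Rows 2 and 3 agree on Title; apply Title→Bldg and equate their Bldg entries.
Rows 1 and 2 agree on Bldg; apply Bldg→Term and equate their Term entries.
Rows 1 and 2 agree on Term; apply Term→Title and equate their Title entries.
Row 2 is now all distinguished symbols — the join is lossless.

Yes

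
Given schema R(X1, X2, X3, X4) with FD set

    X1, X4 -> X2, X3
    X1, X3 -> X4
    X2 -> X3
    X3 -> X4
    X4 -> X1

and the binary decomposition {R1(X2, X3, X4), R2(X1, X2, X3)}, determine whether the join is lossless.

Yes

Common attributes: R1 ∩ R2 = {X2, X3}.
Closure of {X2, X3}: X3 → X4 applies, adding X4; X4 → X1 applies, adding X1. So (X2, X3)⁺ = {X1, X2, X3, X4}.
This closure contains every attribute of R1, so R1 ∩ R2 → R1. The join is lossless.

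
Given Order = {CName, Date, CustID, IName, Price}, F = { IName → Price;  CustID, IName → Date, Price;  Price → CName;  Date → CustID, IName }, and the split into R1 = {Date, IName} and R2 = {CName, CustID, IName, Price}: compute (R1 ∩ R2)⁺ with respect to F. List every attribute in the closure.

CName, IName, Price

R1 ∩ R2 = {IName}.
IName → Price applies, adding Price
Price → CName applies, adding CName
Closure: {CName, IName, Price}.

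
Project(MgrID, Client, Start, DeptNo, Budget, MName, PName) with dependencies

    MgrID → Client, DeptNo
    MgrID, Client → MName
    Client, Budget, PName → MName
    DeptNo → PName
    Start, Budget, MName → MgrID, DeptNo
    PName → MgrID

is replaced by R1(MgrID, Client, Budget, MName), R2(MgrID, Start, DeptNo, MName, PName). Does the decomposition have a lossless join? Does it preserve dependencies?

lossy and not dependency-preserving

Lossless test: (MgrID, MName)⁺ = {MgrID, Client, DeptNo, MName, PName}, which is a superkey of neither fragment — lossy.
Dependency preservation: the restricted closure of {Start, Budget, MName} across the fragments never reaches {MgrID, DeptNo}, so Start, Budget, MName → MgrID, DeptNo cannot be enforced without a join — not preserved.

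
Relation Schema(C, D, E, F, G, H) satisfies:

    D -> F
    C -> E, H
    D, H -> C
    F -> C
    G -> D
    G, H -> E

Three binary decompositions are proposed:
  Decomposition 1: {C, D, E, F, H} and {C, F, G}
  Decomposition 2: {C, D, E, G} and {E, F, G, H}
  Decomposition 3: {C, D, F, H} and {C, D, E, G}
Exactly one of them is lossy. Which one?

Decomposition 1: common = {C, F}, closure = {C, E, F, H} → lossy.
Decomposition 2: common = {E, G}, closure = {C, D, E, F, G, H} → lossless.
Decomposition 3: common = {C, D}, closure = {C, D, E, F, H} → lossless.

Decomposition 1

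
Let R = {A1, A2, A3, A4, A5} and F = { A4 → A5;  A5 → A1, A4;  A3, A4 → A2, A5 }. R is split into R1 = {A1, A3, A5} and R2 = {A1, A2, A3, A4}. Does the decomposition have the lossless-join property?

No

Common attributes: R1 ∩ R2 = {A1, A3}.
No dependency enlarges {A1, A3}, so (A1, A3)⁺ = {A1, A3}.
The closure contains neither all of R1 = {A1, A3, A5} nor all of R2 = {A1, A2, A3, A4}, so the common attributes are not a superkey of either fragment. The join is lossy.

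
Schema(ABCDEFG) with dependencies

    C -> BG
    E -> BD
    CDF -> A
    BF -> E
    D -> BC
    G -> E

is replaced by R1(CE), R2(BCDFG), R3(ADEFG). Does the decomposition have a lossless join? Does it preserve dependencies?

lossless and dependency-preserving

Lossless test (chase): Rows 1 and 2 agree on C; apply C→BG and equate their BG entries. Rows 1 and 3 agree on E; apply E→BD and equate their BD entries. Rows 2 and 3 agree on BF; apply BF→E and equate their E entries. Rows 1 and 3 agree on D; apply D→BC and equate their BC entries. Rows 2 and 3 agree on CDF; apply CDF→A and equate their A entries. Row 2 is now all distinguished symbols — the join is lossless.
Dependency preservation: E → BD; CDF → A; BF → E are not contained in any single fragment, but the restricted closure of each left-hand side across the fragments still reaches the right-hand side; the remaining FDs each lie inside some fragment. All dependencies are preserved.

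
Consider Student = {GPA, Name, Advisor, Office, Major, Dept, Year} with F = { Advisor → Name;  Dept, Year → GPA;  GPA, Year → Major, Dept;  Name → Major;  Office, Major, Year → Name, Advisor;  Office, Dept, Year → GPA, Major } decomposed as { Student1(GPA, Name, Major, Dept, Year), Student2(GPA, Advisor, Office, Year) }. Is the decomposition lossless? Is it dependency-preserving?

Lossless test: (GPA, Year)⁺ = {GPA, Major, Dept, Year}, which is a superkey of neither fragment — lossy.
Dependency preservation: the restricted closure of {Advisor} across the fragments never reaches {Name}, so Advisor → Name cannot be enforced without a join — not preserved.

lossy and not dependency-preserving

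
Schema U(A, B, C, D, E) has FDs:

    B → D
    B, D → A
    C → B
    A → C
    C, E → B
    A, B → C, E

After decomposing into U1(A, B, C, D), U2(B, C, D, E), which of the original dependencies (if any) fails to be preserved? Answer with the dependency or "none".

B → D lies within U1.
B, D → A lies within U1.
C → B lies within U1.
A → C lies within U1.
C, E → B lies within U2.
A, B → C, E: restricted closure across fragments reaches C, E.
Every dependency is enforceable on the fragments, so the decomposition is dependency-preserving.

none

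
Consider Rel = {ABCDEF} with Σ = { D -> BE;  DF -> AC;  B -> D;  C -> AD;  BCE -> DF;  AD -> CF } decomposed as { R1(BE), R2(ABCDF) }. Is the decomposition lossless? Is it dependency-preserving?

Lossless test: (B)⁺ = {BDE}, which contains all of one fragment — lossless.
Dependency preservation: D → BE; BCE → DF are not contained in any single fragment, but the restricted closure of each left-hand side across the fragments still reaches the right-hand side; the remaining FDs each lie inside some fragment. All dependencies are preserved.

lossless and dependency-preserving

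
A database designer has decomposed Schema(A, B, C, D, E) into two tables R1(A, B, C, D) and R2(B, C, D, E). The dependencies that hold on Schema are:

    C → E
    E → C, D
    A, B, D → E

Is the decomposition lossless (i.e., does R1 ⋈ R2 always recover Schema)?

Common attributes: R1 ∩ R2 = {B, C, D}.
Closure of {B, C, D}: C → E applies, adding E. So (B, C, D)⁺ = {B, C, D, E}.
This closure contains every attribute of R2, so R1 ∩ R2 → R2. The join is lossless.

Yes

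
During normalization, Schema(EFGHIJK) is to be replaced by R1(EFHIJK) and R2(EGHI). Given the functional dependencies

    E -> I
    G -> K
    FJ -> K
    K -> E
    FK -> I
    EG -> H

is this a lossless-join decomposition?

Common attributes: R1 ∩ R2 = {EHI}.
No dependency enlarges {EHI}, so (EHI)⁺ = {EHI}.
The closure contains neither all of R1 = {EFHIJK} nor all of R2 = {EGHI}, so the common attributes are not a superkey of either fragment. The join is lossy.

No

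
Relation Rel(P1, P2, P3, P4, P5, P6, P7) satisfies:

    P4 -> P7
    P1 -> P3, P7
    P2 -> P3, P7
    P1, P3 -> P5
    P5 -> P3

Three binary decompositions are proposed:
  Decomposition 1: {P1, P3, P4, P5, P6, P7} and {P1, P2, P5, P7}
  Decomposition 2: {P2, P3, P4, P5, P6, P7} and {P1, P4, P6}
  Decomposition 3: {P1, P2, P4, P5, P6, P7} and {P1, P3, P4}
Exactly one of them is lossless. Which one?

Decomposition 1: common = {P1, P5, P7}, closure = {P1, P3, P5, P7} → lossy.
Decomposition 2: common = {P4, P6}, closure = {P4, P6, P7} → lossy.
Decomposition 3: common = {P1, P4}, closure = {P1, P3, P4, P5, P7} → lossless.

Decomposition 3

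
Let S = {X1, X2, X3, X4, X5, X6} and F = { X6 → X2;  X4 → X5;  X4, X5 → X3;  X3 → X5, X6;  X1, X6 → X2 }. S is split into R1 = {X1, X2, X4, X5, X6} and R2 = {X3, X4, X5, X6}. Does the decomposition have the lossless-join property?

Common attributes: R1 ∩ R2 = {X4, X5, X6}.
Closure of {X4, X5, X6}: X6 → X2 applies, adding X2; X4, X5 → X3 applies, adding X3. So (X4, X5, X6)⁺ = {X2, X3, X4, X5, X6}.
This closure contains every attribute of R2, so R1 ∩ R2 → R2. The join is lossless.

Yes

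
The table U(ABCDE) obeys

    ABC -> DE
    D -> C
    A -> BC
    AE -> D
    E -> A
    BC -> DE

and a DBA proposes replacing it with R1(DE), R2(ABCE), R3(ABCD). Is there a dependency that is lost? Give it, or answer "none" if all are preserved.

none

ABC → DE: restricted closure across fragments reaches DE.
D → C lies within R3.
A → BC lies within R2.
AE → D: restricted closure across fragments reaches D.
E → A lies within R2.
BC → DE: restricted closure across fragments reaches DE.
Every dependency is enforceable on the fragments, so the decomposition is dependency-preserving.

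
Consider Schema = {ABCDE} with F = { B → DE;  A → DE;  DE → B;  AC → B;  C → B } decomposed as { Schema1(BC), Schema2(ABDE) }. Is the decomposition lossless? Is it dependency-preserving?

lossy but dependency-preserving

Lossless test: (B)⁺ = {BDE}, which is a superkey of neither fragment — lossy.
Dependency preservation: AC → B is not contained in any single fragment, but the restricted closure of its left-hand side across the fragments still reaches the right-hand side; the remaining FDs each lie inside some fragment. All dependencies are preserved.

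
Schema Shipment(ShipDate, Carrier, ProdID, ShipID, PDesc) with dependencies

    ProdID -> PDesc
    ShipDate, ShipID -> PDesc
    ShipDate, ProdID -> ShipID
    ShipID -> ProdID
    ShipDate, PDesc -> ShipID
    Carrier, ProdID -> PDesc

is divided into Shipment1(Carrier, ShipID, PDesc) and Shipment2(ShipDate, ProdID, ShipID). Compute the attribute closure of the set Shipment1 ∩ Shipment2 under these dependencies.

ProdID, ShipID, PDesc

Shipment1 ∩ Shipment2 = {ShipID}.
ShipID → ProdID applies, adding ProdID
ProdID → PDesc applies, adding PDesc
Closure: {ProdID, ShipID, PDesc}.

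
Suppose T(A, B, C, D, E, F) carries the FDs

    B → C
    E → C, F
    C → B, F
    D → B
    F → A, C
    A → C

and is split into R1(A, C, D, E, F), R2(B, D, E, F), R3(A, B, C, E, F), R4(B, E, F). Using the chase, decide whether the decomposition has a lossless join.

Yes

Chase test. Columns are A, B, C, D, E, F; row i has aⱼ where attribute j ∈ Ri, else bᵢⱼ.
Initial tableau (one row per fragment):
  row 1: a1 b12 a3 a4 a5 a6
  row 2: b21 a2 b23 a4 a5 a6
  row 3: a1 a2 a3 b34 a5 a6
  row 4: b41 a2 b43 b44 a5 a6
Rows 2 and 3 agree on B; apply B→C and equate their C entries.
Rows 2 and 4 agree on B; apply B→C and equate their C entries.
Rows 1 and 2 agree on C; apply C→B, F and equate their B, F entries.
Rows 1 and 2 agree on F; apply F→A, C and equate their A, C entries.
Rows 1 and 4 agree on F; apply F→A, C and equate their A, C entries.
Row 1 is now all distinguished symbols — the join is lossless.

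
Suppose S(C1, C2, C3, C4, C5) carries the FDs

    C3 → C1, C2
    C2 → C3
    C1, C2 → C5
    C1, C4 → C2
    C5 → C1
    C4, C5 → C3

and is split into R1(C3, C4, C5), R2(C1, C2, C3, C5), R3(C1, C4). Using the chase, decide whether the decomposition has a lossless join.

Yes

Chase test. Columns are C1, C2, C3, C4, C5; row i has aⱼ where attribute j ∈ Ri, else bᵢⱼ.
Initial tableau (one row per fragment):
  row 1: b11 b12 a3 a4 a5
  row 2: a1 a2 a3 b24 a5
  row 3: a1 b32 b33 a4 b35
Rows 1 and 2 agree on C3; apply C3→C1, C2 and equate their C1, C2 entries.
Rows 1 and 3 agree on C1, C4; apply C1, C4→C2 and equate their C2 entries.
Rows 1 and 3 agree on C2; apply C2→C3 and equate their C3 entries.
Rows 1 and 3 agree on C1, C2; apply C1, C2→C5 and equate their C5 entries.
Row 1 is now all distinguished symbols — the join is lossless.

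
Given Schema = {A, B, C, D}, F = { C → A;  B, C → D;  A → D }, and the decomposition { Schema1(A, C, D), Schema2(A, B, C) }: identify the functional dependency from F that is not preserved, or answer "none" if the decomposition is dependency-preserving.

C → A lies within Schema1.
B, C → D: restricted closure across fragments reaches D.
A → D lies within Schema1.
Every dependency is enforceable on the fragments, so the decomposition is dependency-preserving.

none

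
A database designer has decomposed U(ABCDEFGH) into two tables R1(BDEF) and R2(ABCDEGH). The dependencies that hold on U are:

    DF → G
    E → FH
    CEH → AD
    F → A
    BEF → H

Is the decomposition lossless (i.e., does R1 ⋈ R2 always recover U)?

Yes

Common attributes: R1 ∩ R2 = {BDE}.
Closure of {BDE}: E → FH applies, adding FH; F → A applies, adding A; DF → G applies, adding G. So (BDE)⁺ = {ABDEFGH}.
This closure contains every attribute of R1, so R1 ∩ R2 → R1. The join is lossless.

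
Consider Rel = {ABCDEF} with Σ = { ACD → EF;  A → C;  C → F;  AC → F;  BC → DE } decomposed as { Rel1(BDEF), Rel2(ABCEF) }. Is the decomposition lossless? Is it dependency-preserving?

lossy and not dependency-preserving

Lossless test: (BEF)⁺ = {BEF}, which is a superkey of neither fragment — lossy.
Dependency preservation: the restricted closure of {ACD} across the fragments never reaches {EF}, so ACD → EF cannot be enforced without a join — not preserved.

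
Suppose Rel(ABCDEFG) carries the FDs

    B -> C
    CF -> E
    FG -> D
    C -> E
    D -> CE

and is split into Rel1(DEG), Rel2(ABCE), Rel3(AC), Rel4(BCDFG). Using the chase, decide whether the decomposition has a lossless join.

Chase test. Columns are ABCDEFG; row i has aⱼ where attribute j ∈ Reli, else bᵢⱼ.
Initial tableau (one row per fragment):
  row 1: b11 b12 b13 a4 a5 b16 a7
  row 2: a1 a2 a3 b24 a5 b26 b27
  row 3: a1 b32 a3 b34 b35 b36 b37
  row 4: b41 a2 a3 a4 b45 a6 a7
Rows 2 and 3 agree on C; apply C→E and equate their E entries.
Rows 2 and 4 agree on C; apply C→E and equate their E entries.
Rows 1 and 4 agree on D; apply D→CE and equate their CE entries.
No row becomes fully distinguished — the join is lossy.

No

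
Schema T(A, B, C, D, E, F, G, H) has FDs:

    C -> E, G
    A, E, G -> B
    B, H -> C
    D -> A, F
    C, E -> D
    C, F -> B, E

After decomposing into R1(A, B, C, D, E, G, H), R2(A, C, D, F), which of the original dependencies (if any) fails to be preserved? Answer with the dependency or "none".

none

C → E, G lies within R1.
A, E, G → B lies within R1.
B, H → C lies within R1.
D → A, F lies within R2.
C, E → D lies within R1.
C, F → B, E: restricted closure across fragments reaches B, E.
Every dependency is enforceable on the fragments, so the decomposition is dependency-preserving.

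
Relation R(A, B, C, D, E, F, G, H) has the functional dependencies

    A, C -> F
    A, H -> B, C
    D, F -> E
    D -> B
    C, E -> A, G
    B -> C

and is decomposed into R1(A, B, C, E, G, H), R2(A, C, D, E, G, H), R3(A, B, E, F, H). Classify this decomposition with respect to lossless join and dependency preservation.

lossless but not dependency-preserving

Lossless test (chase): Rows 1 and 2 agree on A, C; apply A, C→F and equate their F entries. Rows 1 and 2 agree on A, H; apply A, H→B, C and equate their B, C entries. Rows 1 and 3 agree on A, H; apply A, H→B, C and equate their B, C entries. Rows 1 and 3 agree on C, E; apply C, E→A, G and equate their A, G entries. Rows 1 and 3 agree on A, C; apply A, C→F and equate their F entries. Row 2 is now all distinguished symbols — the join is lossless.
Dependency preservation: the restricted closure of {A, C} across the fragments never reaches {F}, so A, C → F cannot be enforced without a join — not preserved.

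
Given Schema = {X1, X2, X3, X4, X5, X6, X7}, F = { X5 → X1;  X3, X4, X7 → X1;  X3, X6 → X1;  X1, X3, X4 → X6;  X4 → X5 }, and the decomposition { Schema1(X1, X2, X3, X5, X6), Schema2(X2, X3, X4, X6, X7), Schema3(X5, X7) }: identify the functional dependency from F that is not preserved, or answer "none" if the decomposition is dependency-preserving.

Check X4 → X5: no single fragment contains all of {X4, X5}, and the restricted closure of {X4} across the fragments never reaches {X5}.
X5 → X1 is preserved.
X3, X4, X7 → X1 is preserved.
X3, X6 → X1 is preserved.
X1, X3, X4 → X6 is preserved.

X4 → X5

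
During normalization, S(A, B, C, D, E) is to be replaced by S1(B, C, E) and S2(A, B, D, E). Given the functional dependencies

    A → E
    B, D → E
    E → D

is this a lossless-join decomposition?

No

Common attributes: S1 ∩ S2 = {B, E}.
Closure of {B, E}: E → D applies, adding D. So (B, E)⁺ = {B, D, E}.
The closure contains neither all of S1 = {B, C, E} nor all of S2 = {A, B, D, E}, so the common attributes are not a superkey of either fragment. The join is lossy.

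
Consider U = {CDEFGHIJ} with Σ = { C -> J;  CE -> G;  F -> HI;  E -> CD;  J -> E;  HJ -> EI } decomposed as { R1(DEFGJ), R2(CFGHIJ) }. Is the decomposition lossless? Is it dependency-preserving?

lossless and dependency-preserving

Lossless test: (FGJ)⁺ = {CDEFGHIJ}, which contains all of one fragment — lossless.
Dependency preservation: CE → G; E → CD; HJ → EI are not contained in any single fragment, but the restricted closure of each left-hand side across the fragments still reaches the right-hand side; the remaining FDs each lie inside some fragment. All dependencies are preserved.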